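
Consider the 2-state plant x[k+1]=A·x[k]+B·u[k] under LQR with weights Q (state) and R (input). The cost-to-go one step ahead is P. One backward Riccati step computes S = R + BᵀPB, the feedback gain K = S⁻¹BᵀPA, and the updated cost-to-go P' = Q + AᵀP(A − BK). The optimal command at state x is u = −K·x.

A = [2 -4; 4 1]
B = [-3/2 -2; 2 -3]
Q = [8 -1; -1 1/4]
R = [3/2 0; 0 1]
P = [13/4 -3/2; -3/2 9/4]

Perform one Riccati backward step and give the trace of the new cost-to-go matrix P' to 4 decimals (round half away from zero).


BᵀP = [-7.8750 6.7500; -2.0000 -3.7500]
S = R + BᵀPB = [3/2 0; 0 1] + [25.3125 -4.5000; -4.5000 15.2500] = [26.8125 -4.5000; -4.5000 16.2500]
BᵀPA = [11.2500 38.2500; -19.0000 4.2500]
K = S⁻¹·BᵀPA = [0.2342 1.5421; -1.1044 0.6886]
A−BK = [0.1426 -0.3096; 0.2184 -0.0185]
AᵀP(A−BK) = [1.3819 -0.2658; -0.2658 4.3366]
P' = Q + AᵀP(A−BK) = [9.3819 -1.2658; -1.2658 4.5866]
tr(P') = 13.9685

13.9685


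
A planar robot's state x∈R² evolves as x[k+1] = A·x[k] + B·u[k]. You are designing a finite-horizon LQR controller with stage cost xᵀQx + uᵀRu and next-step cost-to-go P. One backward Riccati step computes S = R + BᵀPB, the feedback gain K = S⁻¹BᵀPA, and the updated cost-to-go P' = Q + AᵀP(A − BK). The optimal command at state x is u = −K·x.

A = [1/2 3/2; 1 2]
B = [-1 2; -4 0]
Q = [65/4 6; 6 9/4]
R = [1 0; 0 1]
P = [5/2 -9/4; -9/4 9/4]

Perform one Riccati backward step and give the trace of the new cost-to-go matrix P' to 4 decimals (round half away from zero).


BᵀP = [6.5000 -6.7500; 5.0000 -4.5000]
S = R + BᵀPB = [1 0; 0 1] + [20.5000 13.0000; 13.0000 10.0000] = [21.5000 13.0000; 13.0000 11.0000]
BᵀPA = [-3.5000 -3.7500; -2.0000 -1.5000]
K = S⁻¹·BᵀPA = [-0.1852 -0.3222; 0.0370 0.2444]
A−BK = [0.2407 0.6889; 0.2593 0.7111]
AᵀP(A−BK) = [0.0509 0.1111; 0.1111 0.2833]
P' = Q + AᵀP(A−BK) = [16.3009 6.1111; 6.1111 2.5333]
tr(P') = 18.8343

18.8343


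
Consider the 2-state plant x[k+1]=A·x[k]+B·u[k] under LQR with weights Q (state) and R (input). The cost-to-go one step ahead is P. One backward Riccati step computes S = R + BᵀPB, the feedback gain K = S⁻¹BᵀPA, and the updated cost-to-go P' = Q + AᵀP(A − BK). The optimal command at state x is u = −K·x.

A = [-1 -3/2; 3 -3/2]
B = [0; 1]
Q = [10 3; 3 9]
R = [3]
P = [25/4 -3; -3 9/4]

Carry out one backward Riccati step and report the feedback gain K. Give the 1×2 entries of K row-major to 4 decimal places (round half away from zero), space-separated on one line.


1.8571 0.2143

BᵀP = [-3.0000 2.2500]
S = R + BᵀPB = [3] + [2.2500] = [5.2500]
BᵀPA = [9.7500 1.1250]
K = S⁻¹·BᵀPA = [1.8571 0.2143]
A−BK = [-1.0000 -1.5000; 1.1429 -1.7143]
AᵀP(A−BK) = [26.3929 6.1607; 6.1607 5.3839]
P' = Q + AᵀP(A−BK) = [36.3929 9.1607; 9.1607 14.3839]
tr(P') = 50.7768


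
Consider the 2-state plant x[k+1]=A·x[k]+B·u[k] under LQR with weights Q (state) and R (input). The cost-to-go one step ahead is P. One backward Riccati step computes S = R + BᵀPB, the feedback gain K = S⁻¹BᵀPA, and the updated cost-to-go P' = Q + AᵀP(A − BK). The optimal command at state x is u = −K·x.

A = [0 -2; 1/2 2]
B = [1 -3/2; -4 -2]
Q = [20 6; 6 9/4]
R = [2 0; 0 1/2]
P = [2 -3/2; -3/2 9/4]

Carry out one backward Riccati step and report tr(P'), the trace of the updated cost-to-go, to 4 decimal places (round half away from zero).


23.8890

BᵀP = [8.0000 -10.5000; 0.0000 -2.2500]
S = R + BᵀPB = [2 0; 0 1/2] + [50.0000 9.0000; 9.0000 4.5000] = [52.0000 9.0000; 9.0000 5.0000]
BᵀPA = [-5.2500 -37.0000; -1.1250 -4.5000]
K = S⁻¹·BᵀPA = [-0.0901 -0.8073; -0.0628 0.5531]
A−BK = [-0.0042 -0.3631; 0.0140 -0.1229]
AᵀP(A−BK) = [0.0189 0.1341; 0.1341 1.6201]
P' = Q + AᵀP(A−BK) = [20.0189 6.1341; 6.1341 3.8701]
tr(P') = 23.8890


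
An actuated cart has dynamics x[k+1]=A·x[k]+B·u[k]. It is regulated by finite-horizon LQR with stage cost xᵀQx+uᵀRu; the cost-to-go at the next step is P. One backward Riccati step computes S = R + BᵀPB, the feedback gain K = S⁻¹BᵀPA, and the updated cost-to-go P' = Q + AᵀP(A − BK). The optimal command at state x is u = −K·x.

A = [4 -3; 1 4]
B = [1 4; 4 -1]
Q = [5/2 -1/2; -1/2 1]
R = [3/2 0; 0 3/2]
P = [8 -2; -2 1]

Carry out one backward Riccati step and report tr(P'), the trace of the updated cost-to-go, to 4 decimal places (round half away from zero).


BᵀP = [0.0000 2.0000; 34.0000 -9.0000]
S = R + BᵀPB = [3/2 0; 0 3/2] + [8.0000 -2.0000; -2.0000 145.0000] = [9.5000 -2.0000; -2.0000 146.5000]
BᵀPA = [2.0000 8.0000; 127.0000 -138.0000]
K = S⁻¹·BᵀPA = [0.3942 0.6456; 0.8723 -0.9332]
A−BK = [0.1167 0.0870; 0.2956 0.4842]
AᵀP(A−BK) = [1.4327 -0.7793; -0.7793 2.0580]
P' = Q + AᵀP(A−BK) = [3.9327 -1.2793; -1.2793 3.0580]
tr(P') = 6.9907

6.9907


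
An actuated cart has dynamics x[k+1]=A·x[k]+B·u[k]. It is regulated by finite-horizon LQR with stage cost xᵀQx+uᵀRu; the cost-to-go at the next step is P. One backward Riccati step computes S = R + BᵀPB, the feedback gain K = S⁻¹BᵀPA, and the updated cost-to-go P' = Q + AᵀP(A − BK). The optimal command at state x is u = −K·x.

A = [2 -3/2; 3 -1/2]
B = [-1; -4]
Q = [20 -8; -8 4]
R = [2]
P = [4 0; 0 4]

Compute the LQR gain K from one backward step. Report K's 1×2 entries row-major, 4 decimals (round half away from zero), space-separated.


BᵀP = [-4.0000 -16.0000]
S = R + BᵀPB = [2] + [68.0000] = [70.0000]
BᵀPA = [-56.0000 14.0000]
K = S⁻¹·BᵀPA = [-0.8000 0.2000]
A−BK = [1.2000 -1.3000; -0.2000 0.3000]
AᵀP(A−BK) = [7.2000 -6.8000; -6.8000 7.2000]
P' = Q + AᵀP(A−BK) = [27.2000 -14.8000; -14.8000 11.2000]
tr(P') = 38.4000

-0.8000 0.2000


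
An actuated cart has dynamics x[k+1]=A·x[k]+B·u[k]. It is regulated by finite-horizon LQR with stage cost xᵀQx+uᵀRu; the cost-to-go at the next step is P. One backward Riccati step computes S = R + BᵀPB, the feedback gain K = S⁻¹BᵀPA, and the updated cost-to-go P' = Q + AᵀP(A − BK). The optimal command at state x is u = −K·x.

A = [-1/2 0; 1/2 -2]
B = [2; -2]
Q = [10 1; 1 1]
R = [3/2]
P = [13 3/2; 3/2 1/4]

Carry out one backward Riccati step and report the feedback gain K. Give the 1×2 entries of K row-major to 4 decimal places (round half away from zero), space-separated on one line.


-0.2412 -0.1176

BᵀP = [23.0000 2.5000]
S = R + BᵀPB = [3/2] + [41.0000] = [42.5000]
BᵀPA = [-10.2500 -5.0000]
K = S⁻¹·BᵀPA = [-0.2412 -0.1176]
A−BK = [-0.0176 0.2353; 0.0176 -2.2353]
AᵀP(A−BK) = [0.0904 0.0441; 0.0441 0.4118]
P' = Q + AᵀP(A−BK) = [10.0904 1.0441; 1.0441 1.4118]
tr(P') = 11.5022


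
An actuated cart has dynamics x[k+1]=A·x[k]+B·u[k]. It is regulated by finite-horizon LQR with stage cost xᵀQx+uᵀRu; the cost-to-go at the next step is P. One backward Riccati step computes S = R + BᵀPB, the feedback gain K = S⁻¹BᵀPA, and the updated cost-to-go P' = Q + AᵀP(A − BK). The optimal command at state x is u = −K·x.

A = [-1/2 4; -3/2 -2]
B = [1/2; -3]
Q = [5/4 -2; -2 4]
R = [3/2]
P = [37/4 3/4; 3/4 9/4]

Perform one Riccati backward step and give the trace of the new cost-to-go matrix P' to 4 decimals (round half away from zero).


132.8381

BᵀP = [2.3750 -6.3750]
S = R + BᵀPB = [3/2] + [20.3125] = [21.8125]
BᵀPA = [8.3750 22.2500]
K = S⁻¹·BᵀPA = [0.3840 1.0201]
A−BK = [-0.6920 3.4900; -0.3481 1.0602]
AᵀP(A−BK) = [5.2844 -24.0430; -24.0430 122.3037]
P' = Q + AᵀP(A−BK) = [6.5344 -26.0430; -26.0430 126.3037]
tr(P') = 132.8381


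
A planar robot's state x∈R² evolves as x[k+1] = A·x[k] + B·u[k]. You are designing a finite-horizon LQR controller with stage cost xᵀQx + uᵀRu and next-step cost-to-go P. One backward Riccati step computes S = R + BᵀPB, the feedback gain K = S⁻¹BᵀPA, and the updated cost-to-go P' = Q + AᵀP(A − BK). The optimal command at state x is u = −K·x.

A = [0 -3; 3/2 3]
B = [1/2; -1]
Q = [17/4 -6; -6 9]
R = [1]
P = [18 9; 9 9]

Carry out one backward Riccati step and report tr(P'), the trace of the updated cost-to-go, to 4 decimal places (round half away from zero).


73.0795

BᵀP = [0.0000 -4.5000]
S = R + BᵀPB = [1] + [4.5000] = [5.5000]
BᵀPA = [-6.7500 -13.5000]
K = S⁻¹·BᵀPA = [-1.2273 -2.4545]
A−BK = [0.6136 -1.7727; 0.2727 0.5455]
AᵀP(A−BK) = [11.9659 -16.5682; -16.5682 47.8636]
P' = Q + AᵀP(A−BK) = [16.2159 -22.5682; -22.5682 56.8636]
tr(P') = 73.0795


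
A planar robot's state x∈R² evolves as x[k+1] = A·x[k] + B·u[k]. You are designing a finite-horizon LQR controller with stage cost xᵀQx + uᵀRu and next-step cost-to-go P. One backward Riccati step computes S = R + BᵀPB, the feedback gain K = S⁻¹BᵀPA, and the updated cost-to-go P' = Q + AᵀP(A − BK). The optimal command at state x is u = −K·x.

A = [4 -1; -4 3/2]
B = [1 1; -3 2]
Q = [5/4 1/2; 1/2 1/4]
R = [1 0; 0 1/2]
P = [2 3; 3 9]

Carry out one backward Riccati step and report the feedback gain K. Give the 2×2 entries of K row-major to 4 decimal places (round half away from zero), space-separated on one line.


1.8636 -0.5584 1.0000 -0.1429

BᵀP = [-7.0000 -24.0000; 8.0000 21.0000]
S = R + BᵀPB = [1 0; 0 1/2] + [65.0000 -55.0000; -55.0000 50.0000] = [66.0000 -55.0000; -55.0000 50.5000]
BᵀPA = [68.0000 -29.0000; -52.0000 23.5000]
K = S⁻¹·BᵀPA = [1.8636 -0.5584; 1.0000 -0.1429]
A−BK = [1.1364 -0.2987; -0.4091 0.1104]
AᵀP(A−BK) = [5.2727 -1.4545; -1.4545 0.4123]
P' = Q + AᵀP(A−BK) = [6.5227 -0.9545; -0.9545 0.6623]
tr(P') = 7.1851


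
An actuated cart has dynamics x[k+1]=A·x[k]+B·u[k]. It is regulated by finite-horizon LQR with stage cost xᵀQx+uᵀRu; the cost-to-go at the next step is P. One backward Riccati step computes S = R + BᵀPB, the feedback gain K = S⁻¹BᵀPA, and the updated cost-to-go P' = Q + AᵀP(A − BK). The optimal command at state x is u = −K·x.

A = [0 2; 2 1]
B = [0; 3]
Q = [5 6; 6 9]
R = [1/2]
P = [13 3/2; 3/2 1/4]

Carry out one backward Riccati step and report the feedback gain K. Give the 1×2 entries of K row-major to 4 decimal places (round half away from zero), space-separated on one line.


BᵀP = [4.5000 0.7500]
S = R + BᵀPB = [1/2] + [2.2500] = [2.7500]
BᵀPA = [1.5000 9.7500]
K = S⁻¹·BᵀPA = [0.5455 3.5455]
A−BK = [0.0000 2.0000; 0.3636 -9.6364]
AᵀP(A−BK) = [0.1818 1.1818; 1.1818 23.6818]
P' = Q + AᵀP(A−BK) = [5.1818 7.1818; 7.1818 32.6818]
tr(P') = 37.8636

0.5455 3.5455


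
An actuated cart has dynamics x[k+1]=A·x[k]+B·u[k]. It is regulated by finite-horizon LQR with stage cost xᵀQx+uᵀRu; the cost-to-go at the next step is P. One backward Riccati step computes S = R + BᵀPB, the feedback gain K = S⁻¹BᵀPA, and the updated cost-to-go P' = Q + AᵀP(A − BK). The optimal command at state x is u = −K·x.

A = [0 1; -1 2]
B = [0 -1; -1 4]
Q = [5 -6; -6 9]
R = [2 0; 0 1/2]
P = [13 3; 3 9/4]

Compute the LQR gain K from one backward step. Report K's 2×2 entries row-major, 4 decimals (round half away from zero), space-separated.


BᵀP = [-3.0000 -2.2500; -1.0000 6.0000]
S = R + BᵀPB = [2 0; 0 1/2] + [2.2500 -6.0000; -6.0000 25.0000] = [4.2500 -6.0000; -6.0000 25.5000]
BᵀPA = [2.2500 -7.5000; -6.0000 11.0000]
K = S⁻¹·BᵀPA = [0.2953 -1.7306; -0.1658 0.0242]
A−BK = [-0.1658 1.0242; -0.0415 0.1727]
AᵀP(A−BK) = [0.5907 -3.4611; -3.4611 20.7547]
P' = Q + AᵀP(A−BK) = [5.5907 -9.4611; -9.4611 29.7547]
tr(P') = 35.3454

0.2953 -1.7306 -0.1658 0.0242


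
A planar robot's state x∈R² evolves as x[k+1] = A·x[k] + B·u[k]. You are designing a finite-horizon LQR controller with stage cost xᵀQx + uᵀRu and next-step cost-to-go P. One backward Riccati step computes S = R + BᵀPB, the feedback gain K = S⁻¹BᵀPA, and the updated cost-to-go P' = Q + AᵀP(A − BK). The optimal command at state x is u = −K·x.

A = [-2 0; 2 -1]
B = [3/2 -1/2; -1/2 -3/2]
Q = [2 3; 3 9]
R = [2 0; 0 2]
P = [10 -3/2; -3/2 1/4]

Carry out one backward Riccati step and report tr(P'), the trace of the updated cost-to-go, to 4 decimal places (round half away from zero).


BᵀP = [15.7500 -2.3750; -2.7500 0.3750]
S = R + BᵀPB = [2 0; 0 2] + [24.8125 -4.3125; -4.3125 0.8125] = [26.8125 -4.3125; -4.3125 2.8125]
BᵀPA = [-36.2500 2.3750; 6.2500 -0.3750]
K = S⁻¹·BᵀPA = [-1.3201 0.0891; 0.1980 0.0033]
A−BK = [0.0792 -0.1320; 1.6370 -0.9505]
AᵀP(A−BK) = [3.9076 -0.2904; -0.2904 0.0396]
P' = Q + AᵀP(A−BK) = [5.9076 2.7096; 2.7096 9.0396]
tr(P') = 14.9472

14.9472


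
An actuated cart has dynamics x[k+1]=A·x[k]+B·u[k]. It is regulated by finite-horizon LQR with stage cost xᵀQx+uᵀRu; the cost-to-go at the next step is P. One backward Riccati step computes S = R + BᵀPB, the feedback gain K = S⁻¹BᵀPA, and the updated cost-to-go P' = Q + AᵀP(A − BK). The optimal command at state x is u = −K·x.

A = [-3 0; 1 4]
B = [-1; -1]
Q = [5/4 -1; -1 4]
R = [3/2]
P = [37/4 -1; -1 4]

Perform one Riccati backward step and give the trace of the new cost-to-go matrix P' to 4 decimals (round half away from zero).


114.1029

BᵀP = [-8.2500 -3.0000]
S = R + BᵀPB = [3/2] + [11.2500] = [12.7500]
BᵀPA = [21.7500 -12.0000]
K = S⁻¹·BᵀPA = [1.7059 -0.9412]
A−BK = [-1.2941 -0.9412; 2.7059 3.0588]
AᵀP(A−BK) = [56.1471 48.4706; 48.4706 52.7059]
P' = Q + AᵀP(A−BK) = [57.3971 47.4706; 47.4706 56.7059]
tr(P') = 114.1029


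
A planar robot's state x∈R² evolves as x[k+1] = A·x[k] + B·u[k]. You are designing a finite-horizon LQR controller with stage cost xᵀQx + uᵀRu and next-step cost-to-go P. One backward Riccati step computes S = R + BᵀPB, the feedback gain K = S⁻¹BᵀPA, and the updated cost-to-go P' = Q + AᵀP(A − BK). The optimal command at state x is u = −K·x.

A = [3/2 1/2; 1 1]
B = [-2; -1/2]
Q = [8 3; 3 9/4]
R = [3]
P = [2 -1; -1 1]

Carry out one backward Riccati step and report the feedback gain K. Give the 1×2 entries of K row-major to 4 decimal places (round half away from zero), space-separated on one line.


-0.4054 -0.0270

BᵀP = [-3.5000 1.5000]
S = R + BᵀPB = [3] + [6.2500] = [9.2500]
BᵀPA = [-3.7500 -0.2500]
K = S⁻¹·BᵀPA = [-0.4054 -0.0270]
A−BK = [0.6892 0.4459; 0.7973 0.9865]
AᵀP(A−BK) = [0.9797 0.3986; 0.3986 0.4932]
P' = Q + AᵀP(A−BK) = [8.9797 3.3986; 3.3986 2.7432]
tr(P') = 11.7230


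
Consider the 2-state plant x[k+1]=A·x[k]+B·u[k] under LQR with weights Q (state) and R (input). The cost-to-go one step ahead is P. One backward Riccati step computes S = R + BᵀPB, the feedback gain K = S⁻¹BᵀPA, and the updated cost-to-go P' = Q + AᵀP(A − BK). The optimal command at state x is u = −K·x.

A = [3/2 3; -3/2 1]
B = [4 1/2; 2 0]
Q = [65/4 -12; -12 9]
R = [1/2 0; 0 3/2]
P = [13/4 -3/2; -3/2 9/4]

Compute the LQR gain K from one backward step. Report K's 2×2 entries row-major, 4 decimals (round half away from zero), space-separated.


0.3577 0.7337 0.7671 0.1975

BᵀP = [10.0000 -1.5000; 1.6250 -0.7500]
S = R + BᵀPB = [1/2 0; 0 3/2] + [37.0000 5.0000; 5.0000 0.8125] = [37.5000 5.0000; 5.0000 2.3125]
BᵀPA = [17.2500 28.5000; 3.5625 4.1250]
K = S⁻¹·BᵀPA = [0.3577 0.7337; 0.7671 0.1975]
A−BK = [-0.3144 -0.0334; -2.2154 -0.4673]
AᵀP(A−BK) = [10.2216 2.3907; 2.3907 0.7758]
P' = Q + AᵀP(A−BK) = [26.4716 -9.6093; -9.6093 9.7758]
tr(P') = 36.2474


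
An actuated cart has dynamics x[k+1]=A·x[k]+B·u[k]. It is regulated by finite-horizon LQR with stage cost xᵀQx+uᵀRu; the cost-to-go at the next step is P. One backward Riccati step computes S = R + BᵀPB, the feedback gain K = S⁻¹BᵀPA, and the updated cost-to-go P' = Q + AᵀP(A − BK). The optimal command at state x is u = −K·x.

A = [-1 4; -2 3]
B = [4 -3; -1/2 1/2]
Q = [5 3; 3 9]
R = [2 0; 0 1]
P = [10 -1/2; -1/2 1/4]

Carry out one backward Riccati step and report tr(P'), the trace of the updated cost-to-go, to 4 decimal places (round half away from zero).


BᵀP = [40.2500 -2.1250; -30.2500 1.6250]
S = R + BᵀPB = [2 0; 0 1] + [162.0625 -121.8125; -121.8125 91.5625] = [164.0625 -121.8125; -121.8125 92.5625]
BᵀPA = [-36.0000 154.6250; 27.0000 -116.1250]
K = S⁻¹·BᵀPA = [-0.1246 0.4802; 0.1278 -0.6226]
A−BK = [-0.1184 0.2114; -2.1262 3.5514]
AᵀP(A−BK) = [1.0660 -1.9022; -1.9022 3.6981]
P' = Q + AᵀP(A−BK) = [6.0660 1.0978; 1.0978 12.6981]
tr(P') = 18.7640

18.7640


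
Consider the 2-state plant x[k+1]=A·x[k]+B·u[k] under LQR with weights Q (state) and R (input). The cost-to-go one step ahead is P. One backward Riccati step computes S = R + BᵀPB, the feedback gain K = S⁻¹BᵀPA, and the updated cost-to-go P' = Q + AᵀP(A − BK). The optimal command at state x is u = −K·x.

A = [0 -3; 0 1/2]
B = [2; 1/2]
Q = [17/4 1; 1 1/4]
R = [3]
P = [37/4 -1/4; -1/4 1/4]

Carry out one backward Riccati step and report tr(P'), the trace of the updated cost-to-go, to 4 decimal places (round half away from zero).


11.2299

BᵀP = [18.3750 -0.3750]
S = R + BᵀPB = [3] + [36.5625] = [39.5625]
BᵀPA = [0.0000 -55.3125]
K = S⁻¹·BᵀPA = [0.0000 -1.3981]
A−BK = [0.0000 -0.2038; 0.0000 1.1991]
AᵀP(A−BK) = [0.0000 0.0000; 0.0000 6.7299]
P' = Q + AᵀP(A−BK) = [4.2500 1.0000; 1.0000 6.9799]
tr(P') = 11.2299


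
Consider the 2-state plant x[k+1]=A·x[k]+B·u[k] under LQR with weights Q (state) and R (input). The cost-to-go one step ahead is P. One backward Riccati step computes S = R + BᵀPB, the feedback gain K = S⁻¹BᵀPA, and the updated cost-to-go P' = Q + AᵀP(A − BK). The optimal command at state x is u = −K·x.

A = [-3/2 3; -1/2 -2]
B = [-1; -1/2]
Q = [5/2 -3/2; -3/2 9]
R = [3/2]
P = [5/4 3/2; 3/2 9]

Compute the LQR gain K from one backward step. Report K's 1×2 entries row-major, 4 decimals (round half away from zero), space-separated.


0.9231 0.9231

BᵀP = [-2.0000 -6.0000]
S = R + BᵀPB = [3/2] + [5.0000] = [6.5000]
BᵀPA = [6.0000 6.0000]
K = S⁻¹·BᵀPA = [0.9231 0.9231]
A−BK = [-0.5769 3.9231; -0.0385 -1.5385]
AᵀP(A−BK) = [1.7740 0.0865; 0.0865 23.7115]
P' = Q + AᵀP(A−BK) = [4.2740 -1.4135; -1.4135 32.7115]
tr(P') = 36.9856


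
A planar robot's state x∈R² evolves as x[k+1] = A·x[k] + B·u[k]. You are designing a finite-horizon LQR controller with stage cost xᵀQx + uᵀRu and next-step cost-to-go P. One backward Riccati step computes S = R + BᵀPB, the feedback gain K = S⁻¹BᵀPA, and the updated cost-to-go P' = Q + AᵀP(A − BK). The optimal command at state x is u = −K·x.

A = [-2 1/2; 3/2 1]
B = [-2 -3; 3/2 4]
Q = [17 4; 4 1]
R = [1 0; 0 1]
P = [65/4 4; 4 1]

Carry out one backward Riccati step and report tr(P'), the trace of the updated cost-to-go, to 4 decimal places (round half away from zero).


BᵀP = [-26.5000 -6.5000; -32.7500 -8.0000]
S = R + BᵀPB = [1 0; 0 1] + [43.2500 53.5000; 53.5000 66.2500] = [44.2500 53.5000; 53.5000 67.2500]
BᵀPA = [43.2500 -19.7500; 53.5000 -24.3750]
K = S⁻¹·BᵀPA = [0.4078 -0.2124; 0.4711 -0.1935]
A−BK = [0.2289 -0.5052; -0.9961 2.0925]
AᵀP(A−BK) = [0.4078 -0.2124; -0.2124 0.1515]
P' = Q + AᵀP(A−BK) = [17.4078 3.7876; 3.7876 1.1515]
tr(P') = 18.5593

18.5593


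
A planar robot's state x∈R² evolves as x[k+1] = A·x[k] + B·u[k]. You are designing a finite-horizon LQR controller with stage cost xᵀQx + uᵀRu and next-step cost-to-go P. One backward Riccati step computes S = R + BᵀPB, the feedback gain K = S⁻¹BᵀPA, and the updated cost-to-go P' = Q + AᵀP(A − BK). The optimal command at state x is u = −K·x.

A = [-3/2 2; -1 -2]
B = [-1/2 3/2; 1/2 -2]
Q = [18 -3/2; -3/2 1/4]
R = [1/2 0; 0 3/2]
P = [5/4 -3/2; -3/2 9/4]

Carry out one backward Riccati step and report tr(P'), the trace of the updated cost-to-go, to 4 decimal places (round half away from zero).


BᵀP = [-1.3750 1.8750; 4.8750 -6.7500]
S = R + BᵀPB = [1/2 0; 0 3/2] + [1.6250 -5.8125; -5.8125 20.8125] = [2.1250 -5.8125; -5.8125 22.3125]
BᵀPA = [0.1875 -6.5000; -0.5625 23.2500]
K = S⁻¹·BᵀPA = [0.0671 -0.7257; -0.0077 0.8530]
A−BK = [-1.4549 0.3577; -1.0490 0.0688]
AᵀP(A−BK) = [0.5456 -0.1341; -0.1341 1.4514]
P' = Q + AᵀP(A−BK) = [18.5456 -1.6341; -1.6341 1.7014]
tr(P') = 20.2470

20.2470


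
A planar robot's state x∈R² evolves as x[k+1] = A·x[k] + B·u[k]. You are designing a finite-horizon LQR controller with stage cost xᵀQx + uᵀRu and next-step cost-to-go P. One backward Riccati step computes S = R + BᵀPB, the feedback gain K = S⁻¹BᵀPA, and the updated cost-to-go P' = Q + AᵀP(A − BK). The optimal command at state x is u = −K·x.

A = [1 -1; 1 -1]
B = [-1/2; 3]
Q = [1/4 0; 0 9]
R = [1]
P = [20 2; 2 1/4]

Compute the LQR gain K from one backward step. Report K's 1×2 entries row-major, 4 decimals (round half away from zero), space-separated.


BᵀP = [-4.0000 -0.2500]
S = R + BᵀPB = [1] + [1.2500] = [2.2500]
BᵀPA = [-4.2500 4.2500]
K = S⁻¹·BᵀPA = [-1.8889 1.8889]
A−BK = [0.0556 -0.0556; 6.6667 -6.6667]
AᵀP(A−BK) = [16.2222 -16.2222; -16.2222 16.2222]
P' = Q + AᵀP(A−BK) = [16.4722 -16.2222; -16.2222 25.2222]
tr(P') = 41.6944

-1.8889 1.8889


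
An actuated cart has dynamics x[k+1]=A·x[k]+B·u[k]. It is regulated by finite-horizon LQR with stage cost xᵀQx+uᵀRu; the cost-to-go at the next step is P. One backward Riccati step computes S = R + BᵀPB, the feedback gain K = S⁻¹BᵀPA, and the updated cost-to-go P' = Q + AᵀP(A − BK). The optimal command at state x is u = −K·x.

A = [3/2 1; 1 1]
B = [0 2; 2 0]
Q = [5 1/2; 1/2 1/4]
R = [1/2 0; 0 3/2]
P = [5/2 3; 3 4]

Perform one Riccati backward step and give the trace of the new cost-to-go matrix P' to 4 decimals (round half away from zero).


BᵀP = [6.0000 8.0000; 5.0000 6.0000]
S = R + BᵀPB = [1/2 0; 0 3/2] + [16.0000 12.0000; 12.0000 10.0000] = [16.5000 12.0000; 12.0000 11.5000]
BᵀPA = [17.0000 14.0000; 13.5000 11.0000]
K = S⁻¹·BᵀPA = [0.7322 0.6339; 0.4098 0.2951]
A−BK = [0.6803 0.4098; -0.4645 -0.2678]
AᵀP(A−BK) = [0.6441 0.4904; 0.4904 0.3798]
P' = Q + AᵀP(A−BK) = [5.6441 0.9904; 0.9904 0.6298]
tr(P') = 6.2739

6.2739


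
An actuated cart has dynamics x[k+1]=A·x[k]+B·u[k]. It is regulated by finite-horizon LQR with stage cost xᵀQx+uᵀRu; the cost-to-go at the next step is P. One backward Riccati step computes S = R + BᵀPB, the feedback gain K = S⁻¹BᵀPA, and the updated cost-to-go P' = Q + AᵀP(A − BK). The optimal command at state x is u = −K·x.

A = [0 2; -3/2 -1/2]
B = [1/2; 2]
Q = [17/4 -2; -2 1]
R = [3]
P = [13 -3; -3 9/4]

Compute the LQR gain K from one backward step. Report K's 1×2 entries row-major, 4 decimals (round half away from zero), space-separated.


BᵀP = [0.5000 3.0000]
S = R + BᵀPB = [3] + [6.2500] = [9.2500]
BᵀPA = [-4.5000 -0.5000]
K = S⁻¹·BᵀPA = [-0.4865 -0.0541]
A−BK = [0.2432 2.0270; -0.5270 -0.3919]
AᵀP(A−BK) = [2.8733 10.4443; 10.4443 58.5355]
P' = Q + AᵀP(A−BK) = [7.1233 8.4443; 8.4443 59.5355]
tr(P') = 66.6588

-0.4865 -0.0541


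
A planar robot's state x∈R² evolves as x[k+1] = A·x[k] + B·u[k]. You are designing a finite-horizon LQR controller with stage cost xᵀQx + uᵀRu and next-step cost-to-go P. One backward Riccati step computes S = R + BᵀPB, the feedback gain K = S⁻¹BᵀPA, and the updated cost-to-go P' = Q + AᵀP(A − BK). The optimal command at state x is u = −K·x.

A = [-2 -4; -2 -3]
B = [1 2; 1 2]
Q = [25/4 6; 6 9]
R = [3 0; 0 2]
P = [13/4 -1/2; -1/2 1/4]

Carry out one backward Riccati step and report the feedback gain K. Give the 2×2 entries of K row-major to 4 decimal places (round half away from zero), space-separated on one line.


-0.2439 -0.5000 -0.7317 -1.5000

BᵀP = [2.7500 -0.2500; 5.5000 -0.5000]
S = R + BᵀPB = [3 0; 0 2] + [2.5000 5.0000; 5.0000 10.0000] = [5.5000 5.0000; 5.0000 12.0000]
BᵀPA = [-5.0000 -10.2500; -10.0000 -20.5000]
K = S⁻¹·BᵀPA = [-0.2439 -0.5000; -0.7317 -1.5000]
A−BK = [-0.2927 -0.5000; -0.2927 0.5000]
AᵀP(A−BK) = [1.4634 3.0000; 3.0000 6.3750]
P' = Q + AᵀP(A−BK) = [7.7134 9.0000; 9.0000 15.3750]
tr(P') = 23.0884


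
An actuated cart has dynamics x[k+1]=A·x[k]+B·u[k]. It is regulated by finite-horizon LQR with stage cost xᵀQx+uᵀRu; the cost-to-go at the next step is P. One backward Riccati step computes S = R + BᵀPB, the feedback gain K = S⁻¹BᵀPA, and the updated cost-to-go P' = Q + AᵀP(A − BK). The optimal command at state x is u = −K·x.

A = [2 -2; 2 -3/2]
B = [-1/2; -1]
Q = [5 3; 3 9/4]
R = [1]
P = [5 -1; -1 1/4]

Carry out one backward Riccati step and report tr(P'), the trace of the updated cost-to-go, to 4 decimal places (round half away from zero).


26.0521

BᵀP = [-1.5000 0.2500]
S = R + BᵀPB = [1] + [0.5000] = [1.5000]
BᵀPA = [-2.5000 2.6250]
K = S⁻¹·BᵀPA = [-1.6667 1.7500]
A−BK = [1.1667 -1.1250; 0.3333 0.2500]
AᵀP(A−BK) = [8.8333 -9.3750; -9.3750 9.9688]
P' = Q + AᵀP(A−BK) = [13.8333 -6.3750; -6.3750 12.2188]
tr(P') = 26.0521


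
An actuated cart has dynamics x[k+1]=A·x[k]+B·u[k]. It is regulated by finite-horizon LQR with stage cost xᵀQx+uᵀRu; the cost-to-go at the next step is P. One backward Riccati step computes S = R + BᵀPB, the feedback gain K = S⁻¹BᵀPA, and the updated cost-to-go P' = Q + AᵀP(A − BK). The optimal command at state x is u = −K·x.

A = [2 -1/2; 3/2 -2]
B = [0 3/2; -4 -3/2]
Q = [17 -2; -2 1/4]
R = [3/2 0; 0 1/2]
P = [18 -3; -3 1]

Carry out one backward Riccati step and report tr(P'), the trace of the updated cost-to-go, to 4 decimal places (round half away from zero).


BᵀP = [12.0000 -4.0000; 31.5000 -6.0000]
S = R + BᵀPB = [3/2 0; 0 1/2] + [16.0000 24.0000; 24.0000 56.2500] = [17.5000 24.0000; 24.0000 56.7500]
BᵀPA = [18.0000 2.0000; 54.0000 -3.7500]
K = S⁻¹·BᵀPA = [-0.6581 0.4879; 1.2298 -0.2724]
A−BK = [0.1552 -0.0914; 0.7125 -0.4571]
AᵀP(A−BK) = [1.6836 -0.8219; -0.8219 0.5028]
P' = Q + AᵀP(A−BK) = [18.6836 -2.8219; -2.8219 0.7528]
tr(P') = 19.4364

19.4364


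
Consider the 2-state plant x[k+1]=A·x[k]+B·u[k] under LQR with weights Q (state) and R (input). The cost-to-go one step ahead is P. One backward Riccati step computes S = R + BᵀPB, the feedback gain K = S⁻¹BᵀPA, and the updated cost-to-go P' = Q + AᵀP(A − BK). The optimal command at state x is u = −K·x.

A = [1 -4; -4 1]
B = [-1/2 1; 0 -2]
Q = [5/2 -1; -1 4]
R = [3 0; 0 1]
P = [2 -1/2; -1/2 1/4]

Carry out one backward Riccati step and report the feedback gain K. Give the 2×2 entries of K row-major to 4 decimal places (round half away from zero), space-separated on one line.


-0.0800 0.3200 1.1467 -2.0867

BᵀP = [-1.0000 0.2500; 3.0000 -1.0000]
S = R + BᵀPB = [3 0; 0 1] + [0.5000 -1.5000; -1.5000 5.0000] = [3.5000 -1.5000; -1.5000 6.0000]
BᵀPA = [-2.0000 4.2500; 7.0000 -13.0000]
K = S⁻¹·BᵀPA = [-0.0800 0.3200; 1.1467 -2.0867]
A−BK = [-0.1867 -1.7533; -1.7067 -3.1733]
AᵀP(A−BK) = [1.8133 -2.2533; -2.2533 7.7633]
P' = Q + AᵀP(A−BK) = [4.3133 -3.2533; -3.2533 11.7633]
tr(P') = 16.0767


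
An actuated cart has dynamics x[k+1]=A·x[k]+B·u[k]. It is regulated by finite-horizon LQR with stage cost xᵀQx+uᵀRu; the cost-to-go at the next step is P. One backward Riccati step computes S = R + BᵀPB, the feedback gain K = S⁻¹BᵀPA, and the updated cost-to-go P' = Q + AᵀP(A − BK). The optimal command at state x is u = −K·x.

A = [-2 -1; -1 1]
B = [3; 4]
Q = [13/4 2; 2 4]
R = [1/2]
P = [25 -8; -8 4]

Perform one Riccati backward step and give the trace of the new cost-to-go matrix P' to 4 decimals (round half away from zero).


35.1731

BᵀP = [43.0000 -8.0000]
S = R + BᵀPB = [1/2] + [97.0000] = [97.5000]
BᵀPA = [-78.0000 -51.0000]
K = S⁻¹·BᵀPA = [-0.8000 -0.5231]
A−BK = [0.4000 0.5692; 2.2000 3.0923]
AᵀP(A−BK) = [9.6000 13.2000; 13.2000 18.3231]
P' = Q + AᵀP(A−BK) = [12.8500 15.2000; 15.2000 22.3231]
tr(P') = 35.1731


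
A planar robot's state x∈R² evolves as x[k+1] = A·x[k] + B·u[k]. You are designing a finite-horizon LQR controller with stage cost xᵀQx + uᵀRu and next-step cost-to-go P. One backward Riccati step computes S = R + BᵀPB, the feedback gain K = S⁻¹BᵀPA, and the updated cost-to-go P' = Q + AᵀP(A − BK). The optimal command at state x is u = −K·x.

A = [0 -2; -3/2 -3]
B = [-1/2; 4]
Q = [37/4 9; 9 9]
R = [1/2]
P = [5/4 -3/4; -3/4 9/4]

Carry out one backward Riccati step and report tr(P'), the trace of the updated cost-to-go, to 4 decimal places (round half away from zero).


23.6499

BᵀP = [-3.6250 9.3750]
S = R + BᵀPB = [1/2] + [39.3125] = [39.8125]
BᵀPA = [-14.0625 -20.8750]
K = S⁻¹·BᵀPA = [-0.3532 -0.5243]
A−BK = [-0.1766 -2.2622; -0.0871 -0.9027]
AᵀP(A−BK) = [0.0954 0.5016; 0.5016 5.3046]
P' = Q + AᵀP(A−BK) = [9.3454 9.5016; 9.5016 14.3046]
tr(P') = 23.6499


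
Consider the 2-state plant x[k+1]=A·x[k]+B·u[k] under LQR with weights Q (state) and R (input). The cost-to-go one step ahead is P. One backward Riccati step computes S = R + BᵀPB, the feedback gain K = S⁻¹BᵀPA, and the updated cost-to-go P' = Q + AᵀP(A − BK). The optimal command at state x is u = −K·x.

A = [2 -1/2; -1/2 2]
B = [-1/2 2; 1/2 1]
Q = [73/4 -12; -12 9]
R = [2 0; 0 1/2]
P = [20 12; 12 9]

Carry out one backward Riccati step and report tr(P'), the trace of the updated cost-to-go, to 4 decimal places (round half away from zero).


BᵀP = [-4.0000 -1.5000; 52.0000 33.0000]
S = R + BᵀPB = [2 0; 0 1/2] + [1.2500 -9.5000; -9.5000 137.0000] = [3.2500 -9.5000; -9.5000 137.5000]
BᵀPA = [-7.2500 -1.0000; 87.5000 40.0000]
K = S⁻¹·BᵀPA = [-0.4644 0.6800; 0.6043 0.3379]
A−BK = [0.5592 -0.8358; -0.8721 1.3221]
AᵀP(A−BK) = [2.0088 -2.6355; -2.6355 4.1644]
P' = Q + AᵀP(A−BK) = [20.2588 -14.6355; -14.6355 13.1644]
tr(P') = 33.4232

33.4232


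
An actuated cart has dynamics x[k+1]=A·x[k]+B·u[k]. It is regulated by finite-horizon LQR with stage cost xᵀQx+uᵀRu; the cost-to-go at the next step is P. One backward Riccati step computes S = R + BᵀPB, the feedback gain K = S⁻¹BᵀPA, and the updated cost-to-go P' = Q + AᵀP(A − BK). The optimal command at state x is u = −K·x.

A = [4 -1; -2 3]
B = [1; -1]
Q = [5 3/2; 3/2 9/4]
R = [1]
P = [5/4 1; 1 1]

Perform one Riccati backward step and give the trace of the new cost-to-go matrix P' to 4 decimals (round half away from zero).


18.6500

BᵀP = [0.2500 0.0000]
S = R + BᵀPB = [1] + [0.2500] = [1.2500]
BᵀPA = [1.0000 -0.2500]
K = S⁻¹·BᵀPA = [0.8000 -0.2000]
A−BK = [3.2000 -0.8000; -1.2000 2.8000]
AᵀP(A−BK) = [7.2000 3.2000; 3.2000 4.2000]
P' = Q + AᵀP(A−BK) = [12.2000 4.7000; 4.7000 6.4500]
tr(P') = 18.6500


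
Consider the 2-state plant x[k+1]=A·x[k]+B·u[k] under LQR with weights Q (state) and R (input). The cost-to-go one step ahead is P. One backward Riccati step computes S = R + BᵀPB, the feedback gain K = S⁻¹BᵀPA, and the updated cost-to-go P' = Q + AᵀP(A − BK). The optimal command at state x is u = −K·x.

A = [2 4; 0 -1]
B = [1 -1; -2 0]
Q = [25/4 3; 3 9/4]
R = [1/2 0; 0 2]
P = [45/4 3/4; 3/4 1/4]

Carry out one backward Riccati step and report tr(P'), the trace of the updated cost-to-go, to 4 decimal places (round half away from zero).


BᵀP = [9.7500 0.2500; -11.2500 -0.7500]
S = R + BᵀPB = [1/2 0; 0 2] + [9.2500 -9.7500; -9.7500 11.2500] = [9.7500 -9.7500; -9.7500 13.2500]
BᵀPA = [19.5000 38.7500; -22.5000 -44.2500]
K = S⁻¹·BᵀPA = [1.1429 2.4029; -0.8571 -1.5714]
A−BK = [0.0000 0.0256; 2.2857 3.8059]
AᵀP(A−BK) = [3.4286 6.2857; 6.2857 11.6007]
P' = Q + AᵀP(A−BK) = [9.6786 9.2857; 9.2857 13.8507]
tr(P') = 23.5293

23.5293


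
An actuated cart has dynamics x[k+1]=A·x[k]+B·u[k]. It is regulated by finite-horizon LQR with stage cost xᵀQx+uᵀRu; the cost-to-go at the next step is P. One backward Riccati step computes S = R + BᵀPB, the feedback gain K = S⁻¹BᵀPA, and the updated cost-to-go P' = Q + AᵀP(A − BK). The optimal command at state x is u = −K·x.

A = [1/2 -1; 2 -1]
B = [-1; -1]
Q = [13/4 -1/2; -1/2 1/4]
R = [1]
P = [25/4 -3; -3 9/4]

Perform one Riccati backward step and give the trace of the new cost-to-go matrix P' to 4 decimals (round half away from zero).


8.7723

BᵀP = [-3.2500 0.7500]
S = R + BᵀPB = [1] + [2.5000] = [3.5000]
BᵀPA = [-0.1250 2.5000]
K = S⁻¹·BᵀPA = [-0.0357 0.7143]
A−BK = [0.4643 -0.2857; 1.9643 -0.2857]
AᵀP(A−BK) = [4.5580 -0.0357; -0.0357 0.7143]
P' = Q + AᵀP(A−BK) = [7.8080 -0.5357; -0.5357 0.9643]
tr(P') = 8.7723


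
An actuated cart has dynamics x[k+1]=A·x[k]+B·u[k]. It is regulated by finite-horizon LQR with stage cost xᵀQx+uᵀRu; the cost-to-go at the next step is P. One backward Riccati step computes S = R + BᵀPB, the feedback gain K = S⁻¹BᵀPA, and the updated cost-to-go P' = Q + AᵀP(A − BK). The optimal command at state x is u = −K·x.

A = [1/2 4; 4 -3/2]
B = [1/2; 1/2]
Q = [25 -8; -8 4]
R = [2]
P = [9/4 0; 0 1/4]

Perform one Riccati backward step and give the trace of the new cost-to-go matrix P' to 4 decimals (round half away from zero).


62.6101

BᵀP = [1.1250 0.1250]
S = R + BᵀPB = [2] + [0.6250] = [2.6250]
BᵀPA = [1.0625 4.3125]
K = S⁻¹·BᵀPA = [0.4048 1.6429]
A−BK = [0.2976 3.1786; 3.7976 -2.3214]
AᵀP(A−BK) = [4.1324 1.2545; 1.2545 29.4777]
P' = Q + AᵀP(A−BK) = [29.1324 -6.7455; -6.7455 33.4777]
tr(P') = 62.6101


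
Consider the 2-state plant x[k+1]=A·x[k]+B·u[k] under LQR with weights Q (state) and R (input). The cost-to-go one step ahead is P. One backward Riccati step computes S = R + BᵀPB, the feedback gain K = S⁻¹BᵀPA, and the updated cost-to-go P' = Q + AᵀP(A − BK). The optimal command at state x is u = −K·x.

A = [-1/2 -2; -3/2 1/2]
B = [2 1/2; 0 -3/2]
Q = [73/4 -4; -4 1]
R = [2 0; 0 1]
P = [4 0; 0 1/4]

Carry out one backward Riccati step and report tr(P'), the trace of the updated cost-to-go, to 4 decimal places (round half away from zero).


21.4035

BᵀP = [8.0000 0.0000; 2.0000 -0.3750]
S = R + BᵀPB = [2 0; 0 1] + [16.0000 4.0000; 4.0000 1.5625] = [18.0000 4.0000; 4.0000 2.5625]
BᵀPA = [-4.0000 -16.0000; -0.4375 -4.1875]
K = S⁻¹·BᵀPA = [-0.2822 -0.8050; 0.2697 -0.3776]
A−BK = [-0.0705 -0.2012; -1.0954 -0.0664]
AᵀP(A−BK) = [0.5519 0.4274; 0.4274 1.6017]
P' = Q + AᵀP(A−BK) = [18.8019 -3.5726; -3.5726 2.6017]
tr(P') = 21.4035


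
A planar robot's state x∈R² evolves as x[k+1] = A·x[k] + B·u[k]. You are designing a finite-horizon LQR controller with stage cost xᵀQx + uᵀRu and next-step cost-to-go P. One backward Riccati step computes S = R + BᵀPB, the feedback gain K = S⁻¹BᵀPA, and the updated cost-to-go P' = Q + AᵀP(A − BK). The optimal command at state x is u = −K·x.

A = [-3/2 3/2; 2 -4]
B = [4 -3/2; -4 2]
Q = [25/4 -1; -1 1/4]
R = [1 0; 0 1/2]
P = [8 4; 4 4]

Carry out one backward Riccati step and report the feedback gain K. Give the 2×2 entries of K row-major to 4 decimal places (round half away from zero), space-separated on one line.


BᵀP = [16.0000 0.0000; -4.0000 2.0000]
S = R + BᵀPB = [1 0; 0 1/2] + [64.0000 -24.0000; -24.0000 10.0000] = [65.0000 -24.0000; -24.0000 10.5000]
BᵀPA = [-24.0000 24.0000; 10.0000 -14.0000]
K = S⁻¹·BᵀPA = [-0.1127 -0.7887; 0.6948 -3.1362]
A−BK = [-0.0070 -0.0493; 0.1596 -0.8826]
AᵀP(A−BK) = [0.3474 -1.5681; -1.5681 9.0235]
P' = Q + AᵀP(A−BK) = [6.5974 -2.5681; -2.5681 9.2735]
tr(P') = 15.8709

-0.1127 -0.7887 0.6948 -3.1362


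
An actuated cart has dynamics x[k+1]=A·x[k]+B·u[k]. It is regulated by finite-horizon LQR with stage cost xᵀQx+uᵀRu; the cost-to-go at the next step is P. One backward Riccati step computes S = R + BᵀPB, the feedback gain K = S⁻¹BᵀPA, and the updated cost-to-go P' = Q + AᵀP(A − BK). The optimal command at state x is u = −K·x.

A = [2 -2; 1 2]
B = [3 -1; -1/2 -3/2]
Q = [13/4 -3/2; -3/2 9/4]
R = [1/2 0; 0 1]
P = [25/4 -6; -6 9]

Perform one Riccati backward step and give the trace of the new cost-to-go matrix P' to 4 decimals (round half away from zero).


7.5143

BᵀP = [21.7500 -22.5000; 2.7500 -7.5000]
S = R + BᵀPB = [1/2 0; 0 1] + [76.5000 12.0000; 12.0000 8.5000] = [77.0000 12.0000; 12.0000 9.5000]
BᵀPA = [21.0000 -88.5000; -2.0000 -20.5000]
K = S⁻¹·BᵀPA = [0.3804 -1.0123; -0.6911 -0.8791]
A−BK = [0.1677 0.1579; 0.1536 0.1751]
AᵀP(A−BK) = [0.6289 0.5009; 0.5009 1.3853]
P' = Q + AᵀP(A−BK) = [3.8789 -0.9991; -0.9991 3.6353]
tr(P') = 7.5143


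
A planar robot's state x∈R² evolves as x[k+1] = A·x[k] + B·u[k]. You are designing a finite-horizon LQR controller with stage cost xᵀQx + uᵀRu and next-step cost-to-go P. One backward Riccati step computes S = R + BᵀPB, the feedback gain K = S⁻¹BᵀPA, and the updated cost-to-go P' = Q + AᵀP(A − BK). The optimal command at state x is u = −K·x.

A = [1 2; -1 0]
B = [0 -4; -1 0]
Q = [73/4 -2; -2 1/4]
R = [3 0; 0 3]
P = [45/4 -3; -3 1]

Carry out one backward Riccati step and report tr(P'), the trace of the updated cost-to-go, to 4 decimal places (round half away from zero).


19.7092

BᵀP = [3.0000 -1.0000; -45.0000 12.0000]
S = R + BᵀPB = [3 0; 0 3] + [1.0000 -12.0000; -12.0000 180.0000] = [4.0000 -12.0000; -12.0000 183.0000]
BᵀPA = [4.0000 6.0000; -57.0000 -90.0000]
K = S⁻¹·BᵀPA = [0.0816 0.0306; -0.3061 -0.4898]
A−BK = [-0.2245 0.0408; -0.9184 0.0306]
AᵀP(A−BK) = [0.4745 0.4592; 0.4592 0.7347]
P' = Q + AᵀP(A−BK) = [18.7245 -1.5408; -1.5408 0.9847]
tr(P') = 19.7092


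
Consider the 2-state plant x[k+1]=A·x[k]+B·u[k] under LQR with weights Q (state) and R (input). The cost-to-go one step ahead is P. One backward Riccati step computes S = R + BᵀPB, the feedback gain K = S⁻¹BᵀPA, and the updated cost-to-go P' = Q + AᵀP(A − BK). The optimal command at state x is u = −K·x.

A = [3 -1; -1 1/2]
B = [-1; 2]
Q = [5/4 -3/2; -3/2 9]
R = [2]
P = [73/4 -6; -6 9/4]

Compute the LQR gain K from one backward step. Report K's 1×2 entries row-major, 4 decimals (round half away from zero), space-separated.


BᵀP = [-30.2500 10.5000]
S = R + BᵀPB = [2] + [51.2500] = [53.2500]
BᵀPA = [-101.2500 35.5000]
K = S⁻¹·BᵀPA = [-1.9014 0.6667]
A−BK = [1.0986 -0.3333; 2.8028 -0.8333]
AᵀP(A−BK) = [9.9824 -3.3750; -3.3750 1.1458]
P' = Q + AᵀP(A−BK) = [11.2324 -4.8750; -4.8750 10.1458]
tr(P') = 21.3782

-1.9014 0.6667


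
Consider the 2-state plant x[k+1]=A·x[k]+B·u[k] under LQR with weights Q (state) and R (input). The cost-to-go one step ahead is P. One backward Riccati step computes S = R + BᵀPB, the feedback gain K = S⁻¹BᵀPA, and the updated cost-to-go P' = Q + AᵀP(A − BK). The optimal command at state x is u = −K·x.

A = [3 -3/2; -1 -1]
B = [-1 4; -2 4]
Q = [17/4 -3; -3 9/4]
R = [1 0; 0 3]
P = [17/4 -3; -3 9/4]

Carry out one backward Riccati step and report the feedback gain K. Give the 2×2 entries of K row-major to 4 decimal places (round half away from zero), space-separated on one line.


BᵀP = [1.7500 -1.5000; 5.0000 -3.0000]
S = R + BᵀPB = [1 0; 0 3] + [1.2500 1.0000; 1.0000 8.0000] = [2.2500 1.0000; 1.0000 11.0000]
BᵀPA = [6.7500 -1.1250; 18.0000 -4.5000]
K = S⁻¹·BᵀPA = [2.3684 -0.3316; 1.4211 -0.3789]
A−BK = [-0.3158 -0.3158; -1.9474 -0.1474]
AᵀP(A−BK) = [16.9342 -3.3158; -3.3158 0.7342]
P' = Q + AᵀP(A−BK) = [21.1842 -6.3158; -6.3158 2.9842]
tr(P') = 24.1684

2.3684 -0.3316 1.4211 -0.3789


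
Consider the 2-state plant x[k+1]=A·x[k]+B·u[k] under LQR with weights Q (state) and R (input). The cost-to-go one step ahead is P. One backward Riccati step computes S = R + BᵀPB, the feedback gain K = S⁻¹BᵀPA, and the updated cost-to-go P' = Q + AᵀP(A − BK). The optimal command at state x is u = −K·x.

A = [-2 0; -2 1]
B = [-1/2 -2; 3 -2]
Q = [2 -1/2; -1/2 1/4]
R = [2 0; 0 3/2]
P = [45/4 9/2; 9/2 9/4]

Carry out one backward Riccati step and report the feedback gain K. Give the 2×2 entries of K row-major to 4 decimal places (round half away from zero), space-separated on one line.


BᵀP = [7.8750 4.5000; -31.5000 -13.5000]
S = R + BᵀPB = [2 0; 0 3/2] + [9.5625 -24.7500; -24.7500 90.0000] = [11.5625 -24.7500; -24.7500 91.5000]
BᵀPA = [-24.7500 4.5000; 90.0000 -13.5000]
K = S⁻¹·BᵀPA = [-0.0834 0.1743; 0.9611 -0.1004]
A−BK = [-0.1196 -0.1137; 0.1722 0.2764]
AᵀP(A−BK) = [1.4416 -0.1506; -0.1506 0.1103]
P' = Q + AᵀP(A−BK) = [3.4416 -0.6506; -0.6506 0.3603]
tr(P') = 3.8019

-0.0834 0.1743 0.9611 -0.1004
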